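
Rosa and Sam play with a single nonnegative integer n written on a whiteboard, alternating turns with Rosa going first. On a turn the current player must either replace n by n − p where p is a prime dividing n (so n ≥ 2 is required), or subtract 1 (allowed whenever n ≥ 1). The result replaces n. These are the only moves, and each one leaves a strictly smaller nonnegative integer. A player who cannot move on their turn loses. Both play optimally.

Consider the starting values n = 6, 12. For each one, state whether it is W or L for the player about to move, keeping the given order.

Label each position W (a win for the player to move) or L (a loss). A position with no legal move is L; any other position is W exactly when some move reaches an L, and L when every move reaches a W.
n=0: no move → L
n=1: can move to 0, which is L ⇒ W
n=2: can move to 0, which is L ⇒ W
n=3: can move to 0, which is L ⇒ W
n=4: moves to 2(W), 3(W); every one is W ⇒ L
n=5: can move to 0, which is L ⇒ W
n=6: can move to 4, which is L ⇒ W
n=7: can move to 0, which is L ⇒ W
n=8: moves to 6(W), 7(W); every one is W ⇒ L
n=9: can move to 8, which is L ⇒ W
n=10: can move to 8, which is L ⇒ W
n=11: can move to 0, which is L ⇒ W
n=12: moves to 9(W), 10(W), 11(W); every one is W ⇒ L

6: W, 12: L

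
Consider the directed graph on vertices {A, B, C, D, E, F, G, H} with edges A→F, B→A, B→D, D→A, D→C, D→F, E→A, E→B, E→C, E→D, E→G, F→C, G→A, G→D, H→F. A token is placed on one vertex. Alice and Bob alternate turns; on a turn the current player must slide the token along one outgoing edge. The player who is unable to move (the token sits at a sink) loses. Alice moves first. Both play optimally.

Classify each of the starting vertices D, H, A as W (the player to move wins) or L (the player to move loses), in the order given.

Build the W/L table. Terminal = L. A non-terminal position is W if it has a move to some L; otherwise it is L.
Every edge goes from a vertex to one that appears earlier in the order C, F, A, D, B, G, H, E, so processing vertices in that order labels each vertex after all of its successors.
C: no outgoing edge → L
F: can move to C, which is L ⇒ W
A: the only move is to F(W), a W ⇒ L
D: can move to A, which is L ⇒ W
B: can move to A, which is L ⇒ W
G: can move to A, which is L ⇒ W
H: the only move is to F(W), a W ⇒ L
E: can move to A, which is L ⇒ W

D: W, H: L, A: L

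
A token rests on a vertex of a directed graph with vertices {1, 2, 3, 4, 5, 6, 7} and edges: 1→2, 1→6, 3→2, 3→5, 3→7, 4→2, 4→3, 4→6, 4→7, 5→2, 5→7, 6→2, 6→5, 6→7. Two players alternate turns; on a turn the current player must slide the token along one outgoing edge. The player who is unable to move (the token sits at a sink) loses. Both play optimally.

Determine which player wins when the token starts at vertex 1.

Build the W/L table. Terminal = L. A non-terminal position is W if it has a move to some L; otherwise it is L.
Every edge goes from a vertex to one that appears earlier in the order 2, 7, 5, 6, 3, 4, 1, so processing vertices in that order labels each vertex after all of its successors.
2: no outgoing edge → L
7: no outgoing edge → L
5: W (go to 7, an L position)
6: W (go to 7, an L position)
3: W (go to 7, an L position)
4: W (go to 7, an L position)
1: W (go to 2, an L position)
The starting position 1 is W: the player to move should move to 2, handing over an L position.

The first player wins.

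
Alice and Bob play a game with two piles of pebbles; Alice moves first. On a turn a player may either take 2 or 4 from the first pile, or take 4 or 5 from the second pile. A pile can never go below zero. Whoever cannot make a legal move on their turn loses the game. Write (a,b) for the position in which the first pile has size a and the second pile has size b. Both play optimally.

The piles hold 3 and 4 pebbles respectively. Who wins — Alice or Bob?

Classify positions by backward induction: terminal positions (no move available) are L. From any other position, the mover wins iff some move reaches an L.
No move ever increases a pile, so every position that can arise here has a ≤ 3 and b ≤ 4; it is enough to label the cells with 0 ≤ a ≤ 3 and 0 ≤ b ≤ 4.
Every move lowers a or b (never raises either), so fill the grid row by row in increasing a, and left to right within a row: each cell's successors are then already labelled.
      b=0  b=1  b=2  b=3  b=4
a=0:    L    L    L    L    W
a=1:    L    L    L    L    W
a=2:    W    W    W    W    L
a=3:    W    W    W    W    L
Cells with no legal move (terminal, hence L): (0,0), (0,1), (0,2), (0,3), (1,0), (1,1), (1,2), (1,3).
The remaining L cells, each justified by listing all of its moves:
(2,4): moves to (0,4)(W), (2,0)(W); every one is W ⇒ L
(3,4): moves to (1,4)(W), (3,0)(W); every one is W ⇒ L
Every other cell has at least one move into one of the L cells above, so it is W.
Every move from (3,4) reaches a W position, so the mover loses.

Bob wins.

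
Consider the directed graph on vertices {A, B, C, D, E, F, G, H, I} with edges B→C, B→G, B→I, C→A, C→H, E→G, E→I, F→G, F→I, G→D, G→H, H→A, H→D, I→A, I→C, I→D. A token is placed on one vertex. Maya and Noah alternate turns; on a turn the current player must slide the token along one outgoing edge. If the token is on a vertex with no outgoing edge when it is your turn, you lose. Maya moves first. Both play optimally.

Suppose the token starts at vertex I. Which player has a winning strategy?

Label each position W (a win for the player to move) or L (a loss). A position with no legal move is L; any other position is W exactly when some move reaches an L, and L when every move reaches a W.
Every edge goes from a vertex to one that appears earlier in the order A, D, H, C, G, I, F, B, E, so processing vertices in that order labels each vertex after all of its successors.
A: no outgoing edge → L
D: no outgoing edge → L
H: can move to D, which is L ⇒ W
C: can move to A, which is L ⇒ W
G: can move to D, which is L ⇒ W
I: can move to D, which is L ⇒ W
F: moves to I(W), G(W); every one is W ⇒ L
B: moves to I(W), G(W), C(W); every one is W ⇒ L
E: moves to I(W), G(W); every one is W ⇒ L
From I Maya can move to D, reaching an L position.

Maya wins.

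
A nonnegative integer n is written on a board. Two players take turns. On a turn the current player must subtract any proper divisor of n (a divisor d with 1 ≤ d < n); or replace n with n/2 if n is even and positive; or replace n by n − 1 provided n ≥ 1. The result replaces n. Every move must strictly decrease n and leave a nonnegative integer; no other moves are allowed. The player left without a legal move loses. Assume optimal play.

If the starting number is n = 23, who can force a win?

Use the standard recursion: the mover loses at a terminal position; elsewhere, the mover wins exactly when some move hands the opponent an L position.
n=0: no move → L
n=1: can move to 0, which is L ⇒ W
n=2: the only move is to 1(W), a W ⇒ L
n=3: can move to 2, which is L ⇒ W
n=4: can move to 2, which is L ⇒ W
n=5: the only move is to 4(W), a W ⇒ L
n=6: can move to 5, which is L ⇒ W
n=7: the only move is to 6(W), a W ⇒ L
n=8: can move to 7, which is L ⇒ W
n=9: moves to 6(W), 8(W); every one is W ⇒ L
n=10: can move to 5, which is L ⇒ W
n=11: the only move is to 10(W), a W ⇒ L
n=12: can move to 9, which is L ⇒ W
n=13: the only move is to 12(W), a W ⇒ L
n=14: can move to 7, which is L ⇒ W
n=15: moves to 10(W), 12(W), 14(W); every one is W ⇒ L
n=16: can move to 15, which is L ⇒ W
n=17: the only move is to 16(W), a W ⇒ L
n=18: can move to 9, which is L ⇒ W
n=19: the only move is to 18(W), a W ⇒ L
n=20: can move to 15, which is L ⇒ W
n=21: moves to 14(W), 18(W), 20(W); every one is W ⇒ L
n=22: can move to 11, which is L ⇒ W
n=23: the only move is to 22(W), a W ⇒ L
Every move from 23 reaches a W position, so the mover loses.

The second player wins.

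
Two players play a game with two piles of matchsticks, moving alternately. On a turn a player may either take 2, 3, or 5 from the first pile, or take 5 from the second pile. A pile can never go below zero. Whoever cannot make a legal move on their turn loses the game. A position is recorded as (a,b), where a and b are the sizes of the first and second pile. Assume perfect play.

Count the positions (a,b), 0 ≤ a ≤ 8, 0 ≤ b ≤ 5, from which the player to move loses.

Build the W/L table. Terminal = L. A non-terminal position is W if it has a move to some L; otherwise it is L.
Every move lowers a or b (never raises either), so fill the grid row by row in increasing a, and left to right within a row: each cell's successors are then already labelled.
      b=0  b=1  b=2  b=3  b=4  b=5
a=0:    L    L    L    L    L    W
a=1:    L    L    L    L    L    W
a=2:    W    W    W    W    W    L
a=3:    W    W    W    W    W    L
a=4:    W    W    W    W    W    W
a=5:    W    W    W    W    W    W
a=6:    W    W    W    W    W    W
a=7:    L    L    L    L    L    W
a=8:    L    L    L    L    L    W
Cells with no legal move (terminal, hence L): (0,0), (0,1), (0,2), (0,3), (0,4), (1,0), (1,1), (1,2), (1,3), (1,4).
The remaining L cells, each justified by listing all of its moves:
(2,5): only reaches (0,5)(W), (2,0)(W), all W → L
(3,5): only reaches (1,5)(W), (0,5)(W), (3,0)(W), all W → L
(7,0): only reaches (5,0)(W), (4,0)(W), (2,0)(W), all W → L
(7,1): only reaches (5,1)(W), (4,1)(W), (2,1)(W), all W → L
(7,2): only reaches (5,2)(W), (4,2)(W), (2,2)(W), all W → L
(7,3): only reaches (5,3)(W), (4,3)(W), (2,3)(W), all W → L
(7,4): only reaches (5,4)(W), (4,4)(W), (2,4)(W), all W → L
(8,0): only reaches (6,0)(W), (5,0)(W), (3,0)(W), all W → L
(8,1): only reaches (6,1)(W), (5,1)(W), (3,1)(W), all W → L
(8,2): only reaches (6,2)(W), (5,2)(W), (3,2)(W), all W → L
(8,3): only reaches (6,3)(W), (5,3)(W), (3,3)(W), all W → L
(8,4): only reaches (6,4)(W), (5,4)(W), (3,4)(W), all W → L
Every other cell has at least one move into one of the L cells above, so it is W.
L cells per row: a=0: 5, a=1: 5, a=2: 1, a=3: 1, a=4: 0, a=5: 0, a=6: 0, a=7: 5, a=8: 5; total 22.

22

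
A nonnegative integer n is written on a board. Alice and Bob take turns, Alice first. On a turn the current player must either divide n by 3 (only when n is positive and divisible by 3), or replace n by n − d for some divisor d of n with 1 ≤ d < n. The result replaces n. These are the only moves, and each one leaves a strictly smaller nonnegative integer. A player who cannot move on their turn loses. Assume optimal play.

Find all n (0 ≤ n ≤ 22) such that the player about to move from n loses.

0, 1, 4, 7, 9, 11, 13, 15, 17, 19

Work bottom-up. With no move the player to move loses. Otherwise the position is W if at least one move leads to an L position for the opponent, and L if every move leads to a W.
n=0: no move → L
n=1: no move → L
n=2: →1(L), so W
n=3: →1(L), so W
n=4: →2(W), 3(W) — all W, so L
n=5: →4(L), so W
n=6: →4(L), so W
n=7: →6(W) only, which is W, so L
n=8: →4(L), so W
n=9: →3(W), 6(W), 8(W) — all W, so L
n=10: →9(L), so W
n=11: →10(W) only, which is W, so L
n=12: →4(L), so W
n=13: →12(W) only, which is W, so L
n=14: →7(L), so W
n=15: →5(W), 10(W), 12(W), 14(W) — all W, so L
n=16: →15(L), so W
n=17: →16(W) only, which is W, so L
n=18: →9(L), so W
n=19: →18(W) only, which is W, so L
n=20: →15(L), so W
n=21: →7(L), so W
n=22: →11(L), so W
The losing starting values of n are exactly the entries labelled L in this table (10 of them).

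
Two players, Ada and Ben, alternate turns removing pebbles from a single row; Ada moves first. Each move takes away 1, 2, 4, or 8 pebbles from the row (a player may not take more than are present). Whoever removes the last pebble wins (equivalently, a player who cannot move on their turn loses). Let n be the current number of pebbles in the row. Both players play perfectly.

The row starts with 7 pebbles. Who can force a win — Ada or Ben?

Ada wins.

Label each position W (a win for the player to move) or L (a loss). A position with no legal move is L; any other position is W exactly when some move reaches an L, and L when every move reaches a W.
n=0: no move → L
n=1: can move to 0, which is L ⇒ W
n=2: can move to 0, which is L ⇒ W
n=3: moves to 2(W), 1(W); every one is W ⇒ L
n=4: can move to 3, which is L ⇒ W
n=5: can move to 3, which is L ⇒ W
n=6: moves to 5(W), 4(W), 2(W); every one is W ⇒ L
n=7: can move to 6, which is L ⇒ W
From 7 Ada can remove 1, leaving 6, reaching an L position.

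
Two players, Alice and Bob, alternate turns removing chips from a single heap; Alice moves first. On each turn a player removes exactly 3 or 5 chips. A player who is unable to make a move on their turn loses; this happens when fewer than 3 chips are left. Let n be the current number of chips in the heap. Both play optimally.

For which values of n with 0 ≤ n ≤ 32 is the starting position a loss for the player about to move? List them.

Positions with no move are L. A position that does have a move is losing for the player to move precisely when every available move leads to a winning position for the opponent. Fill in the labels:
n=0: no move → L
n=1: no move → L
n=2: no move → L
n=3: W (go to 0, an L position)
n=4: W (go to 1, an L position)
n=5: W (go to 2, an L position)
n=6: W (go to 1, an L position)
n=7: W (go to 2, an L position)
n=8: L (options 5(W), 3(W) are all W)
n=9: L (options 6(W), 4(W) are all W)
n=10: L (options 7(W), 5(W) are all W)
n=11: W (go to 8, an L position)
n=12: W (go to 9, an L position)
n=13: W (go to 10, an L position)
n=14: W (go to 9, an L position)
n=15: W (go to 10, an L position)
n=16: L (options 13(W), 11(W) are all W)
n=17: L (options 14(W), 12(W) are all W)
n=18: L (options 15(W), 13(W) are all W)
n=19: W (go to 16, an L position)
n=20: W (go to 17, an L position)
n=21: W (go to 18, an L position)
n=22: W (go to 17, an L position)
n=23: W (go to 18, an L position)
n=24: L (options 21(W), 19(W) are all W)
n=25: L (options 22(W), 20(W) are all W)
n=26: L (options 23(W), 21(W) are all W)
n=27: W (go to 24, an L position)
n=28: W (go to 25, an L position)
n=29: W (go to 26, an L position)
n=30: W (go to 25, an L position)
n=31: W (go to 26, an L position)
n=32: L (options 29(W), 27(W) are all W)
The losing starting values of n are exactly the entries labelled L in this table (13 of them).

0, 1, 2, 8, 9, 10, 16, 17, 18, 24, 25, 26, 32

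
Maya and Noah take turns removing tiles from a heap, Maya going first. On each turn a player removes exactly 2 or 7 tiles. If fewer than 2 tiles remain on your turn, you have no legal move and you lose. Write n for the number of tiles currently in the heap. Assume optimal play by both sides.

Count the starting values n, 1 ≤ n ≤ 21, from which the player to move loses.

9

Compute win/loss labels from the base case upward. A position with no move is L. Any other position is W if it can reach an L in one move, else L.
n=0: no move → L
n=1: no move → L
n=2: can move to 0, which is L ⇒ W
n=3: can move to 1, which is L ⇒ W
n=4: the only move is to 2(W), a W ⇒ L
n=5: the only move is to 3(W), a W ⇒ L
n=6: can move to 4, which is L ⇒ W
n=7: can move to 5, which is L ⇒ W
n=8: can move to 1, which is L ⇒ W
n=9: moves to 7(W), 2(W); every one is W ⇒ L
n=10: moves to 8(W), 3(W); every one is W ⇒ L
n=11: can move to 9, which is L ⇒ W
n=12: can move to 10, which is L ⇒ W
n=13: moves to 11(W), 6(W); every one is W ⇒ L
n=14: moves to 12(W), 7(W); every one is W ⇒ L
n=15: can move to 13, which is L ⇒ W
n=16: can move to 14, which is L ⇒ W
n=17: can move to 10, which is L ⇒ W
n=18: moves to 16(W), 11(W); every one is W ⇒ L
n=19: moves to 17(W), 12(W); every one is W ⇒ L
n=20: can move to 18, which is L ⇒ W
n=21: can move to 19, which is L ⇒ W
L entries with 1 ≤ n ≤ 21 (n=0 is outside the asked range and is not counted): n = 1, 4, 5, 9, 10, 13, 14, 18, 19; that makes 9.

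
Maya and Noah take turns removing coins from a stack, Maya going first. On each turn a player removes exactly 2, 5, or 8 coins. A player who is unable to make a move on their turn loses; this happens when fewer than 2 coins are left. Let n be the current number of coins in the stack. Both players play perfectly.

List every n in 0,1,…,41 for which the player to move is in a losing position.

0, 1, 4, 7, 10, 11, 14, 17, 20, 21, 24, 27, 30, 31, 34, 37, 40, 41

Positions with no move are L. A position that does have a move is losing for the player to move precisely when every available move leads to a winning position for the opponent. Fill in the labels:
n=0: no move → L
n=1: no move → L
n=2: reaches L-position 0 → W
n=3: reaches L-position 1 → W
n=4: only reaches 2(W), which is W → L
n=5: reaches L-position 0 → W
n=6: reaches L-position 4 → W
n=7: only reaches 5(W), 2(W), all W → L
n=8: reaches L-position 0 → W
n=9: reaches L-position 7 → W
n=10: only reaches 8(W), 5(W), 2(W), all W → L
n=11: only reaches 9(W), 6(W), 3(W), all W → L
n=12: reaches L-position 10 → W
n=13: reaches L-position 11 → W
n=14: only reaches 12(W), 9(W), 6(W), all W → L
n=15: reaches L-position 10 → W
n=16: reaches L-position 14 → W
n=17: only reaches 15(W), 12(W), 9(W), all W → L
n=18: reaches L-position 10 → W
n=19: reaches L-position 17 → W
n=20: only reaches 18(W), 15(W), 12(W), all W → L
n=21: only reaches 19(W), 16(W), 13(W), all W → L
n=22: reaches L-position 20 → W
n=23: reaches L-position 21 → W
n=24: only reaches 22(W), 19(W), 16(W), all W → L
n=25: reaches L-position 20 → W
n=26: reaches L-position 24 → W
n=27: only reaches 25(W), 22(W), 19(W), all W → L
n=28: reaches L-position 20 → W
n=29: reaches L-position 27 → W
n=30: only reaches 28(W), 25(W), 22(W), all W → L
n=31: only reaches 29(W), 26(W), 23(W), all W → L
n=32: reaches L-position 30 → W
n=33: reaches L-position 31 → W
n=34: only reaches 32(W), 29(W), 26(W), all W → L
n=35: reaches L-position 30 → W
n=36: reaches L-position 34 → W
n=37: only reaches 35(W), 32(W), 29(W), all W → L
n=38: reaches L-position 30 → W
n=39: reaches L-position 37 → W
n=40: only reaches 38(W), 35(W), 32(W), all W → L
n=41: only reaches 39(W), 36(W), 33(W), all W → L
The losing starting values of n are exactly the entries labelled L in this table (18 of them).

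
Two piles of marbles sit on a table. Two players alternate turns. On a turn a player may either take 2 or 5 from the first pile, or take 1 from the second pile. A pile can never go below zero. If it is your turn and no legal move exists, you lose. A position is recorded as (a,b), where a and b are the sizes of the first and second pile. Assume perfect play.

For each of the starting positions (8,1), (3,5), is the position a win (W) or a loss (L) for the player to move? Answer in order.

Build the W/L table. Terminal = L. A non-terminal position is W if it has a move to some L; otherwise it is L.
No move ever increases a pile, so every position that can arise here has a ≤ 8 and b ≤ 5; it is enough to label the cells with 0 ≤ a ≤ 8 and 0 ≤ b ≤ 5.
Every move lowers a or b (never raises either), so fill the grid row by row in increasing a, and left to right within a row: each cell's successors are then already labelled.
      b=0  b=1  b=2  b=3  b=4  b=5
a=0:    L    W    L    W    L    W
a=1:    L    W    L    W    L    W
a=2:    W    L    W    L    W    L
a=3:    W    L    W    L    W    L
a=4:    L    W    L    W    L    W
a=5:    W    W    W    W    W    W
a=6:    W    L    W    L    W    L
a=7:    L    W    L    W    L    W
a=8:    L    W    L    W    L    W
Cells with no legal move (terminal, hence L): (0,0), (1,0).
The remaining L cells, each justified by listing all of its moves:
(0,2): →(0,1)(W) only, which is W, so L
(0,4): →(0,3)(W) only, which is W, so L
(1,2): →(1,1)(W) only, which is W, so L
(1,4): →(1,3)(W) only, which is W, so L
(2,1): →(0,1)(W), (2,0)(W) — all W, so L
(2,3): →(0,3)(W), (2,2)(W) — all W, so L
(2,5): →(0,5)(W), (2,4)(W) — all W, so L
(3,1): →(1,1)(W), (3,0)(W) — all W, so L
(3,3): →(1,3)(W), (3,2)(W) — all W, so L
(3,5): →(1,5)(W), (3,4)(W) — all W, so L
(4,0): →(2,0)(W) only, which is W, so L
(4,2): →(2,2)(W), (4,1)(W) — all W, so L
(4,4): →(2,4)(W), (4,3)(W) — all W, so L
(6,1): →(4,1)(W), (1,1)(W), (6,0)(W) — all W, so L
(6,3): →(4,3)(W), (1,3)(W), (6,2)(W) — all W, so L
(6,5): →(4,5)(W), (1,5)(W), (6,4)(W) — all W, so L
(7,0): →(5,0)(W), (2,0)(W) — all W, so L
(7,2): →(5,2)(W), (2,2)(W), (7,1)(W) — all W, so L
(7,4): →(5,4)(W), (2,4)(W), (7,3)(W) — all W, so L
(8,0): →(6,0)(W), (3,0)(W) — all W, so L
(8,2): →(6,2)(W), (3,2)(W), (8,1)(W) — all W, so L
(8,4): →(6,4)(W), (3,4)(W), (8,3)(W) — all W, so L
Every other cell has at least one move into one of the L cells above, so it is W.
(8,1): the move to (6,1) reaches an L cell, so W
(3,5): one of the L cells justified above, so L

(8,1): W, (3,5): L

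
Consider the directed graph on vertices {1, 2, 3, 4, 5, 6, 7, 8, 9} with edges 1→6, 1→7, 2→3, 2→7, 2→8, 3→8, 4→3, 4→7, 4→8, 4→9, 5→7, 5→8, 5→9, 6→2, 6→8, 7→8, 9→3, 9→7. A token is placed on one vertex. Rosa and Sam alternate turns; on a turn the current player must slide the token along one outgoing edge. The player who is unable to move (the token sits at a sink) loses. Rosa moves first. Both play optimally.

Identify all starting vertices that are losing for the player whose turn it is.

1, 8, 9

Compute win/loss labels from the base case upward. A position with no move is L. Any other position is W if it can reach an L in one move, else L.
Every edge goes from a vertex to one that appears earlier in the order 8, 3, 7, 2, 9, 5, 6, 1, 4, so processing vertices in that order labels each vertex after all of its successors.
8: no outgoing edge → L
3: reaches L-position 8 → W
7: reaches L-position 8 → W
2: reaches L-position 8 → W
9: only reaches 7(W), 3(W), all W → L
5: reaches L-position 9 → W
6: reaches L-position 8 → W
1: only reaches 6(W), 7(W), all W → L
4: reaches L-position 9 → W
Reading off the rows marked L gives the requested list; there are 3 such vertices.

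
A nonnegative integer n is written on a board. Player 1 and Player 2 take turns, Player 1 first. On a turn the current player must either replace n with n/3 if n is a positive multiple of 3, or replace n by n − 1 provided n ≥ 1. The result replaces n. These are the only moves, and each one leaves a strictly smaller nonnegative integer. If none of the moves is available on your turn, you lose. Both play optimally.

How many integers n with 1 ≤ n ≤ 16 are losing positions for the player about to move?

Label each position W (a win for the player to move) or L (a loss). A position with no legal move is L; any other position is W exactly when some move reaches an L, and L when every move reaches a W.
n=0: no move → L
n=1: reaches L-position 0 → W
n=2: only reaches 1(W), which is W → L
n=3: reaches L-position 2 → W
n=4: only reaches 3(W), which is W → L
n=5: reaches L-position 4 → W
n=6: reaches L-position 2 → W
n=7: only reaches 6(W), which is W → L
n=8: reaches L-position 7 → W
n=9: only reaches 3(W), 8(W), all W → L
n=10: reaches L-position 9 → W
n=11: only reaches 10(W), which is W → L
n=12: reaches L-position 4 → W
n=13: only reaches 12(W), which is W → L
n=14: reaches L-position 13 → W
n=15: only reaches 5(W), 14(W), all W → L
n=16: reaches L-position 15 → W
L entries with 1 ≤ n ≤ 16 (n=0 is outside the asked range and is not counted): n = 2, 4, 7, 9, 11, 13, 15; that makes 7.

7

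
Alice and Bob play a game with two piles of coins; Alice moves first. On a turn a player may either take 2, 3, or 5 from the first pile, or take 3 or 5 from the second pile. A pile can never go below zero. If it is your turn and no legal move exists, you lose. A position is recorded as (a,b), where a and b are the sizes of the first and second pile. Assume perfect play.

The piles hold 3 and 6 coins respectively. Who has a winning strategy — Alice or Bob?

Classify positions by backward induction: terminal positions (no move available) are L. From any other position, the mover wins iff some move reaches an L.
No move ever increases a pile, so every position that can arise here has a ≤ 3 and b ≤ 6; it is enough to label the cells with 0 ≤ a ≤ 3 and 0 ≤ b ≤ 6.
Every move lowers a or b (never raises either), so fill the grid row by row in increasing a, and left to right within a row: each cell's successors are then already labelled.
      b=0  b=1  b=2  b=3  b=4  b=5  b=6
a=0:    L    L    L    W    W    W    W
a=1:    L    L    L    W    W    W    W
a=2:    W    W    W    L    L    L    W
a=3:    W    W    W    L    L    L    W
Cells with no legal move (terminal, hence L): (0,0), (0,1), (0,2), (1,0), (1,1), (1,2).
The remaining L cells, each justified by listing all of its moves:
(2,3): moves to (0,3)(W), (2,0)(W); every one is W ⇒ L
(2,4): moves to (0,4)(W), (2,1)(W); every one is W ⇒ L
(2,5): moves to (0,5)(W), (2,2)(W), (2,0)(W); every one is W ⇒ L
(3,3): moves to (1,3)(W), (0,3)(W), (3,0)(W); every one is W ⇒ L
(3,4): moves to (1,4)(W), (0,4)(W), (3,1)(W); every one is W ⇒ L
(3,5): moves to (1,5)(W), (0,5)(W), (3,2)(W), (3,0)(W); every one is W ⇒ L
Every other cell has at least one move into one of the L cells above, so it is W.
From (3,6) Alice can move to (3,3), reaching an L position.

Alice wins.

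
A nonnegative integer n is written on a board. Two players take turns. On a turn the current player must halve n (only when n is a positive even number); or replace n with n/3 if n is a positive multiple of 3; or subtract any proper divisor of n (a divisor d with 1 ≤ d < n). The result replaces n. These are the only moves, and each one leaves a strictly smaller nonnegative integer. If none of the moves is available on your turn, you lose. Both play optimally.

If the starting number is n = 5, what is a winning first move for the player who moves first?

Move to 4.

Build the W/L table. Terminal = L. A non-terminal position is W if it has a move to some L; otherwise it is L.
n=0: no move → L
n=1: no move → L
n=2: →1(L), so W
n=3: →1(L), so W
n=4: →2(W), 3(W) — all W, so L
n=5: →4(L), so W
From 5, the L positions reachable in one move are: 4.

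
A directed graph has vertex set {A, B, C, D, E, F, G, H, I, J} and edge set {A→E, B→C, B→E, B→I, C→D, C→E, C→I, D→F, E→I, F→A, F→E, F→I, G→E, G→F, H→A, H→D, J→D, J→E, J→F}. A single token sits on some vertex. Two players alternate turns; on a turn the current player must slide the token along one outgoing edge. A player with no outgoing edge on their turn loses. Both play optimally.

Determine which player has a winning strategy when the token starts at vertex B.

The first player wins.

Work bottom-up. With no move the player to move loses. Otherwise the position is W if at least one move leads to an L position for the opponent, and L if every move leads to a W.
Every edge goes from a vertex to one that appears earlier in the order I, E, A, F, G, D, C, J, H, B, so processing vertices in that order labels each vertex after all of its successors.
I: no outgoing edge → L
E: can move to I, which is L ⇒ W
A: the only move is to E(W), a W ⇒ L
F: can move to A, which is L ⇒ W
G: moves to F(W), E(W); every one is W ⇒ L
D: the only move is to F(W), a W ⇒ L
C: can move to D, which is L ⇒ W
J: can move to D, which is L ⇒ W
H: can move to D, which is L ⇒ W
B: can move to I, which is L ⇒ W
From B the player to move can move to I, reaching an L position.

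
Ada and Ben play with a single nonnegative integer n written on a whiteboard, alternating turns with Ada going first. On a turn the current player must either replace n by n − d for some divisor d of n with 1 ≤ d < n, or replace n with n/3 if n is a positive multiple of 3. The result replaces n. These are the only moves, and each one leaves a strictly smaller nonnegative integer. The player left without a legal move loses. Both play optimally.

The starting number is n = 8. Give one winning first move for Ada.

Move to 4.

Label each position W (a win for the player to move) or L (a loss). A position with no legal move is L; any other position is W exactly when some move reaches an L, and L when every move reaches a W.
n=0: no move → L
n=1: no move → L
n=2: reaches L-position 1 → W
n=3: reaches L-position 1 → W
n=4: only reaches 2(W), 3(W), all W → L
n=5: reaches L-position 4 → W
n=6: reaches L-position 4 → W
n=7: only reaches 6(W), which is W → L
n=8: reaches L-position 4 → W
From 8, the L positions reachable in one move are: 4, 7. Any move reaching one of these is winning.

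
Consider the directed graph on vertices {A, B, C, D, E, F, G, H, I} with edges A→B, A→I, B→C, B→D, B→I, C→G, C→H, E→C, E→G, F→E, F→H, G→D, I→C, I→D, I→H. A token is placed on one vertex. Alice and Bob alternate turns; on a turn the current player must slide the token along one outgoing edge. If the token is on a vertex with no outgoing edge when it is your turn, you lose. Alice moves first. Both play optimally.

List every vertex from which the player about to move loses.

A, D, E, H

Use the standard recursion: the mover loses at a terminal position; elsewhere, the mover wins exactly when some move hands the opponent an L position.
Every edge goes from a vertex to one that appears earlier in the order D, H, G, C, I, B, A, E, F, so processing vertices in that order labels each vertex after all of its successors.
D: no outgoing edge → L
H: no outgoing edge → L
G: →D(L), so W
C: →H(L), so W
I: →H(L), so W
B: →D(L), so W
A: →B(W), I(W) — all W, so L
E: →C(W), G(W) — all W, so L
F: →E(L), so W
The losing starting vertices are exactly the entries labelled L in this table (4 of them).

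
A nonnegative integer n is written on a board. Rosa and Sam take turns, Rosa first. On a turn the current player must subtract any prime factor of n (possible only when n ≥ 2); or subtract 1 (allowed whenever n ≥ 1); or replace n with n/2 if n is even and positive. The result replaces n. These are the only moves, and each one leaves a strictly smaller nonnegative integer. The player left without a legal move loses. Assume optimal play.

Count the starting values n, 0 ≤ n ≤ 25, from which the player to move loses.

Positions with no move are L. A position that does have a move is losing for the player to move precisely when every available move leads to a winning position for the opponent. Fill in the labels:
n=0: no move → L
n=1: can move to 0, which is L ⇒ W
n=2: can move to 0, which is L ⇒ W
n=3: can move to 0, which is L ⇒ W
n=4: moves to 2(W), 3(W); every one is W ⇒ L
n=5: can move to 0, which is L ⇒ W
n=6: can move to 4, which is L ⇒ W
n=7: can move to 0, which is L ⇒ W
n=8: can move to 4, which is L ⇒ W
n=9: moves to 6(W), 8(W); every one is W ⇒ L
n=10: can move to 9, which is L ⇒ W
n=11: can move to 0, which is L ⇒ W
n=12: can move to 9, which is L ⇒ W
n=13: can move to 0, which is L ⇒ W
n=14: moves to 7(W), 12(W), 13(W); every one is W ⇒ L
n=15: can move to 14, which is L ⇒ W
n=16: can move to 14, which is L ⇒ W
n=17: can move to 0, which is L ⇒ W
n=18: can move to 9, which is L ⇒ W
n=19: can move to 0, which is L ⇒ W
n=20: moves to 10(W), 15(W), 18(W), 19(W); every one is W ⇒ L
n=21: can move to 14, which is L ⇒ W
n=22: can move to 20, which is L ⇒ W
n=23: can move to 0, which is L ⇒ W
n=24: moves to 12(W), 21(W), 22(W), 23(W); every one is W ⇒ L
n=25: can move to 20, which is L ⇒ W
L entries with 0 ≤ n ≤ 25: n = 0, 4, 9, 14, 20, 24; that makes 6.

6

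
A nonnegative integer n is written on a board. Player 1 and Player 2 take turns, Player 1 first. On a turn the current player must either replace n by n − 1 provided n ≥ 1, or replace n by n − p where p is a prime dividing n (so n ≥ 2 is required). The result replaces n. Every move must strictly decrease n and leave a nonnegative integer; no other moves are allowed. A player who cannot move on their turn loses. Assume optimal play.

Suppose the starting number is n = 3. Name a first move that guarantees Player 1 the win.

Compute win/loss labels from the base case upward. A position with no move is L. Any other position is W if it can reach an L in one move, else L.
n=0: no move → L
n=1: W (go to 0, an L position)
n=2: W (go to 0, an L position)
n=3: W (go to 0, an L position)
From 3, the L positions reachable in one move are: 0.

Move to 0.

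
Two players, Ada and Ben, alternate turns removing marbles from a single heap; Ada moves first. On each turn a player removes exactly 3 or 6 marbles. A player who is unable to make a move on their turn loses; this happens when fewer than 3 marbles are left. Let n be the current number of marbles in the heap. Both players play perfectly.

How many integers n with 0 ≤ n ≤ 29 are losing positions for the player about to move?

12

Positions with no move are L. A position that does have a move is losing for the player to move precisely when every available move leads to a winning position for the opponent. Fill in the labels:
n=0: no move → L
n=1: no move → L
n=2: no move → L
n=3: reaches L-position 0 → W
n=4: reaches L-position 1 → W
n=5: reaches L-position 2 → W
n=6: reaches L-position 0 → W
n=7: reaches L-position 1 → W
n=8: reaches L-position 2 → W
n=9: only reaches 6(W), 3(W), all W → L
n=10: only reaches 7(W), 4(W), all W → L
n=11: only reaches 8(W), 5(W), all W → L
n=12: reaches L-position 9 → W
n=13: reaches L-position 10 → W
n=14: reaches L-position 11 → W
n=15: reaches L-position 9 → W
n=16: reaches L-position 10 → W
n=17: reaches L-position 11 → W
n=18: only reaches 15(W), 12(W), all W → L
n=19: only reaches 16(W), 13(W), all W → L
n=20: only reaches 17(W), 14(W), all W → L
n=21: reaches L-position 18 → W
n=22: reaches L-position 19 → W
n=23: reaches L-position 20 → W
n=24: reaches L-position 18 → W
n=25: reaches L-position 19 → W
n=26: reaches L-position 20 → W
n=27: only reaches 24(W), 21(W), all W → L
n=28: only reaches 25(W), 22(W), all W → L
n=29: only reaches 26(W), 23(W), all W → L
L entries with 0 ≤ n ≤ 29: n = 0, 1, 2, 9, 10, 11, 18, 19, 20, 27, 28, 29; that makes 12.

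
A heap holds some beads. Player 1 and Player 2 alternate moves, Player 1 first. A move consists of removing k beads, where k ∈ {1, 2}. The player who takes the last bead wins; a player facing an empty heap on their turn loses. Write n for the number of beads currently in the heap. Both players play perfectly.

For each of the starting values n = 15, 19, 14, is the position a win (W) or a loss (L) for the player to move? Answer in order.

Classify positions by backward induction: terminal positions (no move available) are L. From any other position, the mover wins iff some move reaches an L.
n=0: no move → L
n=1: can move to 0, which is L ⇒ W
n=2: can move to 0, which is L ⇒ W
n=3: moves to 2(W), 1(W); every one is W ⇒ L
n=4: can move to 3, which is L ⇒ W
n=5: can move to 3, which is L ⇒ W
n=6: moves to 5(W), 4(W); every one is W ⇒ L
n=7: can move to 6, which is L ⇒ W
n=8: can move to 6, which is L ⇒ W
n=9: moves to 8(W), 7(W); every one is W ⇒ L
n=10: can move to 9, which is L ⇒ W
n=11: can move to 9, which is L ⇒ W
n=12: moves to 11(W), 10(W); every one is W ⇒ L
n=13: can move to 12, which is L ⇒ W
n=14: can move to 12, which is L ⇒ W
n=15: moves to 14(W), 13(W); every one is W ⇒ L
n=16: can move to 15, which is L ⇒ W
n=17: can move to 15, which is L ⇒ W
n=18: moves to 17(W), 16(W); every one is W ⇒ L
n=19: can move to 18, which is L ⇒ W

15: L, 19: W, 14: W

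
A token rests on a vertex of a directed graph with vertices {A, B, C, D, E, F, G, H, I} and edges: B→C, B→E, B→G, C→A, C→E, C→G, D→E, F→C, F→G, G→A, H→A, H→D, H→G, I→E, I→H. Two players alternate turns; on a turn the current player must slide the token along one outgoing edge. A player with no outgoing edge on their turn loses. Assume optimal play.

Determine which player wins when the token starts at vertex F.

Work bottom-up. With no move the player to move loses. Otherwise the position is W if at least one move leads to an L position for the opponent, and L if every move leads to a W.
Every edge goes from a vertex to one that appears earlier in the order E, A, G, C, D, H, F, B, I, so processing vertices in that order labels each vertex after all of its successors.
E: no outgoing edge → L
A: no outgoing edge → L
G: reaches L-position A → W
C: reaches L-position A → W
D: reaches L-position E → W
H: reaches L-position A → W
F: only reaches C(W), G(W), all W → L
B: reaches L-position E → W
I: reaches L-position E → W
Every move from F reaches a W position, so the mover loses.

The second player wins.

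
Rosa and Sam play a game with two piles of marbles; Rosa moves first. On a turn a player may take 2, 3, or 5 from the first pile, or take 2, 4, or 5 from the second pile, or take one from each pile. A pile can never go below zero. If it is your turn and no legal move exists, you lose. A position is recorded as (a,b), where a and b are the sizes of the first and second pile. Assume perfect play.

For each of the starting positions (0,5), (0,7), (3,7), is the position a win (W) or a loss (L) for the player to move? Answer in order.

Compute win/loss labels from the base case upward. A position with no move is L. Any other position is W if it can reach an L in one move, else L.
No move ever increases a pile, so every position that can arise here has a ≤ 3 and b ≤ 7; it is enough to label the cells with 0 ≤ a ≤ 3 and 0 ≤ b ≤ 7.
Every move lowers a or b (never raises either), so fill the grid row by row in increasing a, and left to right within a row: each cell's successors are then already labelled.
      b=0  b=1  b=2  b=3  b=4  b=5  b=6  b=7
a=0:    L    L    W    W    W    W    W    L
a=1:    L    W    W    L    W    W    L    W
a=2:    W    W    L    L    W    W    W    W
a=3:    W    W    L    W    W    L    W    W
Cells with no legal move (terminal, hence L): (0,0), (0,1), (1,0).
The remaining L cells, each justified by listing all of its moves:
(0,7): L (options (0,5)(W), (0,3)(W), (0,2)(W) are all W)
(1,3): L (options (1,1)(W), (0,2)(W) are all W)
(1,6): L (options (1,4)(W), (1,2)(W), (1,1)(W), (0,5)(W) are all W)
(2,2): L (options (0,2)(W), (2,0)(W), (1,1)(W) are all W)
(2,3): L (options (0,3)(W), (2,1)(W), (1,2)(W) are all W)
(3,2): L (options (1,2)(W), (0,2)(W), (3,0)(W), (2,1)(W) are all W)
(3,5): L (options (1,5)(W), (0,5)(W), (3,3)(W), (3,1)(W), (3,0)(W), (2,4)(W) are all W)
Every other cell has at least one move into one of the L cells above, so it is W.
(0,5): the move to (0,1) reaches an L cell, so W
(0,7): one of the L cells justified above, so L
(3,7): the move to (0,7) reaches an L cell, so W

(0,5): W, (0,7): L, (3,7): W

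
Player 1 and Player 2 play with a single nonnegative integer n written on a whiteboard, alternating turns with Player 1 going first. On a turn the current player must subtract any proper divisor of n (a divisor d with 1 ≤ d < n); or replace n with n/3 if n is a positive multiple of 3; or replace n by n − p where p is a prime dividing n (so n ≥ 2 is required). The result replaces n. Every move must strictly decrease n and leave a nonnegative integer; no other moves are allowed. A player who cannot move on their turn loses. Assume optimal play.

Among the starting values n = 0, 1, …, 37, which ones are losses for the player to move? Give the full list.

Compute win/loss labels from the base case upward. A position with no move is L. Any other position is W if it can reach an L in one move, else L.
n=0: no move → L
n=1: no move → L
n=2: →0(L), so W
n=3: →0(L), so W
n=4: →2(W), 3(W) — all W, so L
n=5: →0(L), so W
n=6: →4(L), so W
n=7: →0(L), so W
n=8: →4(L), so W
n=9: →3(W), 6(W), 8(W) — all W, so L
n=10: →9(L), so W
n=11: →0(L), so W
n=12: →4(L), so W
n=13: →0(L), so W
n=14: →7(W), 12(W), 13(W) — all W, so L
n=15: →14(L), so W
n=16: →14(L), so W
n=17: →0(L), so W
n=18: →9(L), so W
n=19: →0(L), so W
n=20: →10(W), 15(W), 16(W), 18(W), 19(W) — all W, so L
n=21: →14(L), so W
n=22: →20(L), so W
n=23: →0(L), so W
n=24: →20(L), so W
n=25: →20(L), so W
n=26: →13(W), 24(W), 25(W) — all W, so L
n=27: →9(L), so W
n=28: →14(L), so W
n=29: →0(L), so W
n=30: →20(L), so W
n=31: →0(L), so W
n=32: →16(W), 24(W), 28(W), 30(W), 31(W) — all W, so L
n=33: →32(L), so W
n=34: →32(L), so W
n=35: →28(W), 30(W), 34(W) — all W, so L
n=36: →32(L), so W
n=37: →0(L), so W
Reading off the rows marked L gives the requested list; there are 9 such values of n.

0, 1, 4, 9, 14, 20, 26, 32, 35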